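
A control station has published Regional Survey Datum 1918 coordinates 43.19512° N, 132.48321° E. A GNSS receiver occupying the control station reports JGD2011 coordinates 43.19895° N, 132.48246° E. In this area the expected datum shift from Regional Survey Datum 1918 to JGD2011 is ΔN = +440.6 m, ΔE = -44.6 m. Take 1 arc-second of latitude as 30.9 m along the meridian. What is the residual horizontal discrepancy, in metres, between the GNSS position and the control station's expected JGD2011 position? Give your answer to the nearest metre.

Observed coordinate differences: Δφ = +0.00383°, Δλ = -0.00075°.
Converting to metres (1° lat = 111240 m, cos φ = 0.729027): observed ΔN = 426.0 m, observed ΔE = -60.8 m.
Subtracting the expected shift leaves a residual of 426.0 − (440.6) = -14.6 m north and -60.8 − (-44.6) = -16.2 m east.
Residual distance = √((-14.6)² + (-16.2)²) = 21.8 m.

22 m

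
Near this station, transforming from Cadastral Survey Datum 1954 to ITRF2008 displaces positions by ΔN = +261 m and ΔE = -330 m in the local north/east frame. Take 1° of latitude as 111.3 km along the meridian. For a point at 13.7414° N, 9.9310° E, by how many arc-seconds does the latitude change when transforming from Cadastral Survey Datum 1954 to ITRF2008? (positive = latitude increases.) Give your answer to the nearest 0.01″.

1° of latitude = 111.3 km, so Δφ = 261.0 / 111300 = 0.0023450° = 8.442″.

Δφ = 8.44″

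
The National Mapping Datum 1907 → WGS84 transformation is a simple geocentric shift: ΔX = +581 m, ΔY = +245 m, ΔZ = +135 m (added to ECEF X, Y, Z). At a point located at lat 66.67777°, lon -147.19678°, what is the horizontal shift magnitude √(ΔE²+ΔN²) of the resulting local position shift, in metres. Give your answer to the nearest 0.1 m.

The local east axis at (φ, λ) is (−sin λ, cos λ, 0), so ΔE = −sin(-147.19678°)·581 + cos(-147.19678°)·245 = 108.83 m.
The local north axis is (−sin φ cos λ, −sin φ sin λ, cos φ), giving ΔN = 448.450 + 121.885 + 53.447 = 623.78 m.
Horizontal magnitude = √(ΔE² + ΔN²) = √(108.83² + 623.78²) = 633.20 m.

633.2 m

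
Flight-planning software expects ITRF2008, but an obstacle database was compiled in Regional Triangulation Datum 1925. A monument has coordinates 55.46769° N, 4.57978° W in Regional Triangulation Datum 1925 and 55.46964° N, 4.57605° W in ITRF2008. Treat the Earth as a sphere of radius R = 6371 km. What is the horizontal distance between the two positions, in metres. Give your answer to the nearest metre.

320 m

Δφ = 55.46964° − 55.46769° = +0.00195°; Δλ = -4.57605° − -4.57978° = +0.00373°.
1° along a meridian = πR/180 = 111195 m.
ΔN = Δφ × 111195 = 216.8 m; ΔE = Δλ × 111195 × cos(55.46769°) = +0.00373 × 111195 × 0.566871 = 235.1 m.
Distance = √(ΔE² + ΔN²) = √(235.1² + 216.8²) = 319.8 m.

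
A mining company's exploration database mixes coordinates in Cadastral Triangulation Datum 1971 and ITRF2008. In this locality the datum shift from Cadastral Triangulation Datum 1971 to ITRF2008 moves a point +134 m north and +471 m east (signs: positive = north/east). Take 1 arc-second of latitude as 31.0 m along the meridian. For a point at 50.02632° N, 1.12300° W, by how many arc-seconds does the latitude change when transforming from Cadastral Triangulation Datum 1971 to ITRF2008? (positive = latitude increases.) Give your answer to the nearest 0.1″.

1″ of latitude = 31.00 m, so Δφ = 134.0 / 31.00 = 4.323″.

Δφ = 4.3″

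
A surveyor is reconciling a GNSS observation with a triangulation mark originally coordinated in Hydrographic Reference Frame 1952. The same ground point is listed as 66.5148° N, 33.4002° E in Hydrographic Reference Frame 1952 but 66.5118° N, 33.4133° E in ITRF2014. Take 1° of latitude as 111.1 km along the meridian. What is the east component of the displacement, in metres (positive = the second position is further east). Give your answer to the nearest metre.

ΔE = 580 m

Δφ = 66.5118° − 66.5148° = -0.0030°; Δλ = 33.4133° − 33.4002° = +0.0131°.
ΔN = Δφ × 111100 = -333.3 m; ΔE = Δλ × 111100 × cos(66.5148°) = +0.0131 × 111100 × 0.398512 = 580.0 m.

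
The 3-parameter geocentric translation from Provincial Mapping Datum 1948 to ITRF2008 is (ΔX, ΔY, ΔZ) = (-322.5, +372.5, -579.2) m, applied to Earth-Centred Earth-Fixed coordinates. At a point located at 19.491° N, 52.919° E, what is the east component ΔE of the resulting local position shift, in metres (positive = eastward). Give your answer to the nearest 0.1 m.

At φ = 19.491°, λ = 52.919°: sin φ = 0.333659, cos φ = 0.942694, sin λ = 0.797784, cos λ = 0.602943.
ΔE = −sin λ·ΔX + cos λ·ΔY = −(0.797784)·(-322.5) + (0.602943)·(372.5) = 481.88 m.

ΔE = 481.9 m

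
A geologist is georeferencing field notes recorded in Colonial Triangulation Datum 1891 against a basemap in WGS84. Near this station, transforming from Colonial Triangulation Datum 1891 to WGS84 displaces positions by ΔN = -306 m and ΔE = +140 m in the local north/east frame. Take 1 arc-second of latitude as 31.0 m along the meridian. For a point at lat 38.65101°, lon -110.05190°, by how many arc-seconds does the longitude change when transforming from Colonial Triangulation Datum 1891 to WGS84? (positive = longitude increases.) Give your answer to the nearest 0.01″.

Δλ = 5.78″

At latitude 38.65101°, cos φ = 0.780965.
1″ of longitude at this latitude = 31.00 × cos φ = 24.2099 m, so Δλ = 140.0 / 24.2099 = 5.783″.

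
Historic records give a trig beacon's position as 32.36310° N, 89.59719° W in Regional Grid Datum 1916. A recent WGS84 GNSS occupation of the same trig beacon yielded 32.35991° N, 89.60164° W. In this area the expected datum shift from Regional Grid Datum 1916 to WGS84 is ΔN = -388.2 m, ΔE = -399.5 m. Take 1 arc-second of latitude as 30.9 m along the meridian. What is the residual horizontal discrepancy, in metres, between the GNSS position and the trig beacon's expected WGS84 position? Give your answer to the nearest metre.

Observed coordinate differences: Δφ = -0.00319°, Δλ = -0.00445°.
Converting to metres (1° lat = 111240 m, cos φ = 0.844673): observed ΔN = -354.9 m, observed ΔE = -418.1 m.
Subtracting the expected shift leaves a residual of -354.9 − (-388.2) = 33.3 m north and -418.1 − (-399.5) = -18.6 m east.
Residual distance = √(33.3² + (-18.6)²) = 38.2 m.

38 m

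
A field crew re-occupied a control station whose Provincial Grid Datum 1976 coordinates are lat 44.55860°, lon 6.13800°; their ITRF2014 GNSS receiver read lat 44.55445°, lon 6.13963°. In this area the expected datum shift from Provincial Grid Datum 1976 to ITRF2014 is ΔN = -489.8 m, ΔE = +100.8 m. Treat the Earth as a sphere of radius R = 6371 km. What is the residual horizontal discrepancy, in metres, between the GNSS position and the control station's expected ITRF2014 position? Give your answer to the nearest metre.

40 m

Observed coordinate differences: Δφ = -0.00415°, Δλ = +0.00163°.
Converting to metres (1° lat = 111195 m, cos φ = 0.712533): observed ΔN = -461.5 m, observed ΔE = 129.1 m.
Subtracting the expected shift leaves a residual of -461.5 − (-489.8) = 28.3 m north and 129.1 − (100.8) = 28.3 m east.
Residual distance = √(28.3² + 28.3²) = 40.1 m.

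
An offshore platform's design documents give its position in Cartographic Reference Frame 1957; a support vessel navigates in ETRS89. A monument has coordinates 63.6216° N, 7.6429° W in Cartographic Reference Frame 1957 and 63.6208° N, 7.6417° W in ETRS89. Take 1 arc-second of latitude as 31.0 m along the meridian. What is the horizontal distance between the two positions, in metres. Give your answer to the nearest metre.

107 m

Δφ = 63.6208° − 63.6216° = -0.0008°; Δλ = -7.6417° − -7.6429° = +0.0012°.
1° of latitude = 3600 × 31.00 = 111600 m.
ΔN = Δφ × 111600 = -89.3 m; ΔE = Δλ × 111600 × cos(63.6216°) = +0.0012 × 111600 × 0.444297 = 59.5 m.
Distance = √(ΔE² + ΔN²) = √(59.5² + (-89.3)²) = 107.3 m.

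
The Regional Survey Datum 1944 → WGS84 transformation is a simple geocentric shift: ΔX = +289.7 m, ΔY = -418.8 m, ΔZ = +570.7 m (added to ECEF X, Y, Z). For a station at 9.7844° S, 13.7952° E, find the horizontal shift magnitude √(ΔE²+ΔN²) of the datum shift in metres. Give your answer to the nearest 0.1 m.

The local east axis at (φ, λ) is (−sin λ, cos λ, 0), so ΔE = −sin(13.7952°)·289.7 + cos(13.7952°)·(-418.8) = -475.80 m.
The local north axis is (−sin φ cos λ, −sin φ sin λ, cos φ), giving ΔN = 47.812 − 16.971 + 562.399 = 593.24 m.
Horizontal magnitude = √(ΔE² + ΔN²) = √((-475.80)² + 593.24²) = 760.47 m.

760.5 m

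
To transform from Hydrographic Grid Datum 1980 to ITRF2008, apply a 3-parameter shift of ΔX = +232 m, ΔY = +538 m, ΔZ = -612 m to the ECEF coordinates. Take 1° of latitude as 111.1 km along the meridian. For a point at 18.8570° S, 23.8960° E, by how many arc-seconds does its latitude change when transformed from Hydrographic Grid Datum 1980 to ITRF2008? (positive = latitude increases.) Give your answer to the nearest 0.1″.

Δφ = -14.3″

sin φ = -0.323207, cos φ = 0.946328, sin λ = 0.405078, cos λ = 0.914282.
North component: ΔN = −sin φ cos λ·ΔX − sin φ sin λ·ΔY + cos φ·ΔZ = −(-0.323207)(0.914282)(232) − (-0.323207)(0.405078)(538) + (0.946328)(-612) = -440.16 m.
1° of latitude spans 111100 m, so Δφ = -440.16 / 111100 × 3600 = -14.263″.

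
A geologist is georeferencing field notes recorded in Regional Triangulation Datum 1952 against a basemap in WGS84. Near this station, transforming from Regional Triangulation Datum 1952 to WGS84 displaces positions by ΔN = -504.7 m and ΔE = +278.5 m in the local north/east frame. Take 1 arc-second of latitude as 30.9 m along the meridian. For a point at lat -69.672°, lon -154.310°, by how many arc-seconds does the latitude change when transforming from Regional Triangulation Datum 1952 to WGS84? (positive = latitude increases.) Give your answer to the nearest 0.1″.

Δφ = -16.3″

1″ of latitude = 30.90 m, so Δφ = -504.7 / 30.90 = -16.333″.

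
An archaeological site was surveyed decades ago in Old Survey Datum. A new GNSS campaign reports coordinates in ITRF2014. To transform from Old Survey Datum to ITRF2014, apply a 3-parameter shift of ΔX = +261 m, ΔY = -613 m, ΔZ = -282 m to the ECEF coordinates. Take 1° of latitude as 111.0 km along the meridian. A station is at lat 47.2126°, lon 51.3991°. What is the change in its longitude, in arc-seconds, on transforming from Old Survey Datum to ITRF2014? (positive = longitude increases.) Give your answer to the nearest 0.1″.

Δλ = -28.0″

sin φ = 0.733879, cos φ = 0.679280, sin λ = 0.781511, cos λ = 0.623892.
East component: ΔE = −sin λ·ΔX + cos λ·ΔY = −(0.781511)(261) + (0.623892)(-613) = -586.42 m.
1° of latitude spans 111000 m; at latitude φ, 1° of longitude spans that × cos φ = 75400.1 m, so Δλ = -586.42 / 75400.1 × 3600 = -27.999″.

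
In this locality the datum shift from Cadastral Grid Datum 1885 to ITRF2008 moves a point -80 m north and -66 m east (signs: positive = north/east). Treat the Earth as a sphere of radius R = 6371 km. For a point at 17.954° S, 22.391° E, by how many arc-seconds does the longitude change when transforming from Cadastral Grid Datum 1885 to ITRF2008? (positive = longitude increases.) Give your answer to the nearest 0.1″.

Δλ = -2.2″

At latitude -17.954°, cos φ = 0.951304.
One radian of longitude at latitude φ spans R cos φ, so Δλ = ΔE / (R cos φ) = -66.0 / (6371000 × 0.951304) = -1.0890e-05 rad = -2.246″.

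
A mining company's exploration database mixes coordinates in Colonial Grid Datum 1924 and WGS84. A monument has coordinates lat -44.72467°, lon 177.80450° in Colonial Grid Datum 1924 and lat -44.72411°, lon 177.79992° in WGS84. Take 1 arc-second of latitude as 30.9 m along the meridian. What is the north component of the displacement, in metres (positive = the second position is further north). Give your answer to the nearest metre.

ΔN = 62 m

Δφ = -44.72411° − -44.72467° = +0.00056°; Δλ = 177.79992° − 177.80450° = -0.00458°.
1° of latitude = 3600 × 30.90 = 111240 m.
ΔN = Δφ × 111240 = 62.3 m; ΔE = Δλ × 111240 × cos(-44.72467°) = -0.00458 × 111240 × 0.710497 = -362.0 m.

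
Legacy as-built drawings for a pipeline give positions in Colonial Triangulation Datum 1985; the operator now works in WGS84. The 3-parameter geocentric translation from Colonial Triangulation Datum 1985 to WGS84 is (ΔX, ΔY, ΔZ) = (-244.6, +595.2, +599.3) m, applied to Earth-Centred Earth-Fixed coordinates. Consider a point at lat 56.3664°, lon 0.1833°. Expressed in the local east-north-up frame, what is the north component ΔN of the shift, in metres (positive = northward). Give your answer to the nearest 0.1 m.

The local north axis is (−sin φ cos λ, −sin φ sin λ, cos φ), giving ΔN = 203.652 − 1.585 + 331.940 = 534.01 m.

ΔN = 534.0 m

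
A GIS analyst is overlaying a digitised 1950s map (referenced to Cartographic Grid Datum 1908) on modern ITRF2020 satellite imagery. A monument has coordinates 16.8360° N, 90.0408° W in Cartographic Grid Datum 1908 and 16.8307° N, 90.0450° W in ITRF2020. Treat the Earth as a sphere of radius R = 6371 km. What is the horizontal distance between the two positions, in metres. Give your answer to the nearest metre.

740 m

Δφ = 16.8307° − 16.8360° = -0.0053°; Δλ = -90.0450° − -90.0408° = -0.0042°.
1° along a meridian = πR/180 = 111195 m.
ΔN = Δφ × 111195 = -589.3 m; ΔE = Δλ × 111195 × cos(16.8360°) = -0.0042 × 111195 × 0.957138 = -447.0 m.
Distance = √(ΔE² + ΔN²) = √((-447.0)² + (-589.3)²) = 739.7 m.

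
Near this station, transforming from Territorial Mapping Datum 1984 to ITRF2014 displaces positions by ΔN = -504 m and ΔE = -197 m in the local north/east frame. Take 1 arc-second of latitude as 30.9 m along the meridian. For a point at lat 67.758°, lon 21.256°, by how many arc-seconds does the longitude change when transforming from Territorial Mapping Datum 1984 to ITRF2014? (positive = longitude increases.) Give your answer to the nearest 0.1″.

Δλ = -16.8″

At latitude 67.758°, cos φ = 0.378519.
1″ of longitude at this latitude = 30.90 × cos φ = 11.6962 m, so Δλ = -197.0 / 11.6962 = -16.843″.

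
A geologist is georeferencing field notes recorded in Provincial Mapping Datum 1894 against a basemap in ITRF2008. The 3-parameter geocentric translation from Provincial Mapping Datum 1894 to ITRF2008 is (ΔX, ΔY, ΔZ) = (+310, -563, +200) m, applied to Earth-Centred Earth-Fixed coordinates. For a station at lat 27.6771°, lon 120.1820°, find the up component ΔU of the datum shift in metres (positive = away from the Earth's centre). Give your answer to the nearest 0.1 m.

The local up (radial) axis is (cos φ cos λ, cos φ sin λ, sin φ), giving ΔU = -138.019 − 430.990 + 92.898 = -476.11 m.

ΔU = -476.1 m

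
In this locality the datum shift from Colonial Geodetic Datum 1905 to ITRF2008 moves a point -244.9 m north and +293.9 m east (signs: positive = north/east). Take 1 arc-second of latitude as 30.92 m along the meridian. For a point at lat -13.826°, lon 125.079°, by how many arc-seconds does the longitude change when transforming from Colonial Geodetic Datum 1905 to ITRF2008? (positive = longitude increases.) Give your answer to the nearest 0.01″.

At latitude -13.826°, cos φ = 0.971026.
1″ of longitude at this latitude = 30.92 × cos φ = 30.0241 m, so Δλ = 293.9 / 30.0241 = 9.789″.

Δλ = 9.79″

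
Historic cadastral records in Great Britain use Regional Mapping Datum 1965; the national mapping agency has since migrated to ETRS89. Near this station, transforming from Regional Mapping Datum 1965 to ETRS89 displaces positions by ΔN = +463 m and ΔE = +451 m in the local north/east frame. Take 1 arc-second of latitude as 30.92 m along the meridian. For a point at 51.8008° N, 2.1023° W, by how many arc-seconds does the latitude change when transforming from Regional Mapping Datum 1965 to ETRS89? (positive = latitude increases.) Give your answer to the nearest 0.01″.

Δφ = 14.97″

1″ of latitude = 30.92 m, so Δφ = 463.0 / 30.92 = 14.974″.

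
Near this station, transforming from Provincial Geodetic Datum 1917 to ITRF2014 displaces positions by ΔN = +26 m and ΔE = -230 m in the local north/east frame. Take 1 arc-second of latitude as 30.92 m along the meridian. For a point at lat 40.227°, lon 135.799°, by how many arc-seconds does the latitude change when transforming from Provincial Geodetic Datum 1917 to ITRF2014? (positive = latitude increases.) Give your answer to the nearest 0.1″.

Δφ = 0.8″

1″ of latitude = 30.92 m, so Δφ = 26.0 / 30.92 = 0.841″.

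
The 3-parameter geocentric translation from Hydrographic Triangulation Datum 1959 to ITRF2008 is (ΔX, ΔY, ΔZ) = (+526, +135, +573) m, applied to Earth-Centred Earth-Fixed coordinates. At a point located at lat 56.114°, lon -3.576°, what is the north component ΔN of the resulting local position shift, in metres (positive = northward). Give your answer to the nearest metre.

ΔN = -109 m

At φ = 56.114°, λ = -3.576°: sin φ = 0.830149, cos φ = 0.557542, sin λ = -0.062372, cos λ = 0.998053.
ΔN = −sin φ cos λ·ΔX − sin φ sin λ·ΔY + cos φ·ΔZ = −(0.830149)(0.998053)(526) − (0.830149)(-0.062372)(135) + (0.557542)(573) = -109.35 m.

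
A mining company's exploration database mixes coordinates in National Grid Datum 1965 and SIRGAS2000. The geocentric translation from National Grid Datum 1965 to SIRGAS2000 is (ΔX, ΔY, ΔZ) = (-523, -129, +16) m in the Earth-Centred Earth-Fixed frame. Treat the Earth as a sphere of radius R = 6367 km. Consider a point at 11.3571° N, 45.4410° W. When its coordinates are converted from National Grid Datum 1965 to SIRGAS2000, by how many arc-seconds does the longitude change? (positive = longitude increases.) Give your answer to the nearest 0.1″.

Δλ = -15.3″

sin φ = 0.196923, cos φ = 0.980419, sin λ = -0.712528, cos λ = 0.701643.
East component: ΔE = −sin λ·ΔX + cos λ·ΔY = −(-0.712528)(-523) + (0.701643)(-129) = -463.16 m.
1° of latitude spans πR/180 = 111125 m; at latitude φ, 1° of longitude spans that × cos φ = 108949.2 m, so Δλ = -463.16 / 108949.2 × 3600 = -15.304″.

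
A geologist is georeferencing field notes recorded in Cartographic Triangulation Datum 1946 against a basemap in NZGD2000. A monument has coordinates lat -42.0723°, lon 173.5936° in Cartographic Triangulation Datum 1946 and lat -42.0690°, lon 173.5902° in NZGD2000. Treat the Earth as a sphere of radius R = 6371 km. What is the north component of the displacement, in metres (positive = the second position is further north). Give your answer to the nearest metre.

Δφ = -42.0690° − -42.0723° = +0.0033°; Δλ = 173.5902° − 173.5936° = -0.0034°.
1° along a meridian = πR/180 = 111195 m.
ΔN = Δφ × 111195 = 366.9 m; ΔE = Δλ × 111195 × cos(-42.0723°) = -0.0034 × 111195 × 0.742300 = -280.6 m.

ΔN = 367 m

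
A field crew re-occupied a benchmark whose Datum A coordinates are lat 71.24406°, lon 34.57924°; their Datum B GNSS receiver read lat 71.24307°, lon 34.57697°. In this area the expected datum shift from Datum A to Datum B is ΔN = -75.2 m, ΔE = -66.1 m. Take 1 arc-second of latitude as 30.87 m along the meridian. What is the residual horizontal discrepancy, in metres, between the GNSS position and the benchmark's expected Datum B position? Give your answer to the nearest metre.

38 m

Observed coordinate differences: Δφ = -0.00099°, Δλ = -0.00227°.
Converting to metres (1° lat = 111132 m, cos φ = 0.321538): observed ΔN = -110.0 m, observed ΔE = -81.1 m.
Subtracting the expected shift leaves a residual of -110.0 − (-75.2) = -34.8 m north and -81.1 − (-66.1) = -15.0 m east.
Residual distance = √((-34.8)² + (-15.0)²) = 37.9 m.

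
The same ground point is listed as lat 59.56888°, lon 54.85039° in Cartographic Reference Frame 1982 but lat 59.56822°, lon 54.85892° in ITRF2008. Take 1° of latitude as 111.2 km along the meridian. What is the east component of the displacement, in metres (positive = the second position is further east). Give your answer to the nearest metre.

ΔE = 480 m

Δφ = 59.56822° − 59.56888° = -0.00066°; Δλ = 54.85892° − 54.85039° = +0.00853°.
ΔN = Δφ × 111200 = -73.4 m; ΔE = Δλ × 111200 × cos(59.56888°) = +0.00853 × 111200 × 0.506502 = 480.4 m.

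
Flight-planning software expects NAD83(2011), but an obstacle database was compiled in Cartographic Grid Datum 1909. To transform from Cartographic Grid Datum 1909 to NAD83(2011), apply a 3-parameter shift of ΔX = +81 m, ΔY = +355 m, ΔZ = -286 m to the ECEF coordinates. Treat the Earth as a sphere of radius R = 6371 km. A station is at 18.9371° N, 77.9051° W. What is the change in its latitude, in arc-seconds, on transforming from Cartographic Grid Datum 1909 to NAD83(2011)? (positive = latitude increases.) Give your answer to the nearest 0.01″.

Δφ = -5.29″

sin φ = 0.324530, cos φ = 0.945875, sin λ = -0.977802, cos λ = 0.209532.
North component: ΔN = −sin φ cos λ·ΔX − sin φ sin λ·ΔY + cos φ·ΔZ = −(0.324530)(0.209532)(81) − (0.324530)(-0.977802)(355) + (0.945875)(-286) = -163.38 m.
1° of latitude spans πR/180 = 111195 m, so Δφ = -163.38 / 111195 × 3600 = -5.289″.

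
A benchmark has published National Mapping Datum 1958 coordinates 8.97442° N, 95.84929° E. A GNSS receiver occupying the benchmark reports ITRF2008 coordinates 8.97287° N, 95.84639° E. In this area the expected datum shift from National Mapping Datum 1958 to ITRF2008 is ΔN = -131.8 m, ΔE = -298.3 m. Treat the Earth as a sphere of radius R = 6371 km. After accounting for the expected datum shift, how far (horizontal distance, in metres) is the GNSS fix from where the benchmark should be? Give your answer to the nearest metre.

45 m

Observed coordinate differences: Δφ = -0.00155°, Δλ = -0.00290°.
Converting to metres (1° lat = 111195 m, cos φ = 0.987758): observed ΔN = -172.4 m, observed ΔE = -318.5 m.
Subtracting the expected shift leaves a residual of -172.4 − (-131.8) = -40.6 m north and -318.5 − (-298.3) = -20.2 m east.
Residual distance = √((-40.6)² + (-20.2)²) = 45.3 m.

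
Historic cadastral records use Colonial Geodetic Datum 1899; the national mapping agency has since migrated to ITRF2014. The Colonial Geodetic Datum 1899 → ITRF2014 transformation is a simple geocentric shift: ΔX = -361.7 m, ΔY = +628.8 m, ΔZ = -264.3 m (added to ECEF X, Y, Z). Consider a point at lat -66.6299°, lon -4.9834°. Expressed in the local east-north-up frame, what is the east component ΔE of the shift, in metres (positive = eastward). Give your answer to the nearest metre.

The local east axis at (φ, λ) is (−sin λ, cos λ, 0), so ΔE = −sin(-4.9834°)·(-361.7) + cos(-4.9834°)·628.8 = 595.00 m.

ΔE = 595 m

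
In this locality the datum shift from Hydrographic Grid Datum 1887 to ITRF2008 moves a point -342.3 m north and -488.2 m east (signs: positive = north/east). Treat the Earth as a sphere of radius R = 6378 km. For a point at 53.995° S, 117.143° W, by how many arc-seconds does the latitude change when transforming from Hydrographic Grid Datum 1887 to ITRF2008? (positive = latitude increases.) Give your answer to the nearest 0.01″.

Δφ = -11.07″

On a sphere of radius R, 1 rad of latitude = R, so Δφ = ΔN / R = -342.3 / 6378000 = -5.3669e-05 rad = -11.070″.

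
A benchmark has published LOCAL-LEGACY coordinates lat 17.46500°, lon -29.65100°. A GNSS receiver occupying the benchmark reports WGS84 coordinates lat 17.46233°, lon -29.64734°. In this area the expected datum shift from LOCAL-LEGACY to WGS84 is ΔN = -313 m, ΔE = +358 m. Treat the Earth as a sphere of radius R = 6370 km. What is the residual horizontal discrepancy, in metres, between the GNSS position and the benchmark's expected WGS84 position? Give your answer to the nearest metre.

Observed coordinate differences: Δφ = -0.00267°, Δλ = +0.00366°.
Converting to metres (1° lat = 111177 m, cos φ = 0.953900): observed ΔN = -296.8 m, observed ΔE = 388.2 m.
Subtracting the expected shift leaves a residual of -296.8 − (-313) = 16.2 m north and 388.2 − (358) = 30.2 m east.
Residual distance = √(16.2² + 30.2²) = 34.2 m.

34 m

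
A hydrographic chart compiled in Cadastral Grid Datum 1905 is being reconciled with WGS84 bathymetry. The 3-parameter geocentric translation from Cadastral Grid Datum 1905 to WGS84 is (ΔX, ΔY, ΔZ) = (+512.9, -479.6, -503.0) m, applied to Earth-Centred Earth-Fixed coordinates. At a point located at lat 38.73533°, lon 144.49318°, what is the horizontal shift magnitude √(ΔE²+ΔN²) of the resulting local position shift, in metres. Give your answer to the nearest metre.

102 m

At φ = 38.73533°, λ = 144.49318°: sin φ = 0.625724, cos φ = 0.780045, sin λ = 0.580800, cos λ = -0.814046.
ΔE = −sin λ·ΔX + cos λ·ΔY = −(0.580800)·(512.9) + (-0.814046)·(-479.6) = 92.52 m.
ΔN = −sin φ cos λ·ΔX − sin φ sin λ·ΔY + cos φ·ΔZ = −(0.625724)(-0.814046)(512.9) − (0.625724)(0.580800)(-479.6) + (0.780045)(-503.0) = 43.19 m.
Horizontal magnitude = √(ΔE² + ΔN²) = √(92.52² + 43.19²) = 102.11 m.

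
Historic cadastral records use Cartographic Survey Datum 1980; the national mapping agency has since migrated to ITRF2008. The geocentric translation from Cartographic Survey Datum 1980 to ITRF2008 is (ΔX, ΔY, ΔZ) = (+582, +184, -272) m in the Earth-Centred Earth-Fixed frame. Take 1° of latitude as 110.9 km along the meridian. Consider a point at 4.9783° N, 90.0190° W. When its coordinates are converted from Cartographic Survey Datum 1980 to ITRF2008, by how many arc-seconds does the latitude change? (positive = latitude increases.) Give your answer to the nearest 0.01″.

sin φ = 0.086778, cos φ = 0.996228, sin λ = -1.000000, cos λ = -0.000332.
North component: ΔN = −sin φ cos λ·ΔX − sin φ sin λ·ΔY + cos φ·ΔZ = −(0.086778)(-0.000332)(582) − (0.086778)(-1.000000)(184) + (0.996228)(-272) = -254.99 m.
1° of latitude spans 110900 m, so Δφ = -254.99 / 110900 × 3600 = -8.277″.

Δφ = -8.28″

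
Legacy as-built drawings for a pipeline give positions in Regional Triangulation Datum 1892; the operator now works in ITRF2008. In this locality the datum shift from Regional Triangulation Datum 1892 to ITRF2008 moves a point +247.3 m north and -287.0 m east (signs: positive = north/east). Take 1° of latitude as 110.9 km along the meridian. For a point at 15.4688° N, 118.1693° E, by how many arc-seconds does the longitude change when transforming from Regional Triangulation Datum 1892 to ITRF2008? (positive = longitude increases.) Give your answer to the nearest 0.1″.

At latitude 15.4688°, cos φ = 0.963776.
1° of longitude at this latitude = 110.9 × cos φ = 106.88 km, so Δλ = -287.0 / 106882.7 = -0.0026852° = -9.667″.

Δλ = -9.7″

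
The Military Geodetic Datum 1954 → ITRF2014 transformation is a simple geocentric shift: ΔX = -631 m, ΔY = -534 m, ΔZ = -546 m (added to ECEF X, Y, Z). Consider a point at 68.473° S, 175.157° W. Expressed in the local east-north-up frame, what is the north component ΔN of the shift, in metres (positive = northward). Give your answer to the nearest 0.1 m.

ΔN = 426.5 m

The local north axis is (−sin φ cos λ, −sin φ sin λ, cos φ), giving ΔN = 584.889 + 41.939 − 200.349 = 426.48 m.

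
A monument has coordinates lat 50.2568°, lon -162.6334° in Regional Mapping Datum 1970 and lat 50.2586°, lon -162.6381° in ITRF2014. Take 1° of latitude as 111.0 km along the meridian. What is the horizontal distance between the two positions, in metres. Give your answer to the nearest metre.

Δφ = 50.2586° − 50.2568° = +0.0018°; Δλ = -162.6381° − -162.6334° = -0.0047°.
ΔN = Δφ × 111000 = 199.8 m; ΔE = Δλ × 111000 × cos(50.2568°) = -0.0047 × 111000 × 0.639348 = -333.5 m.
Distance = √(ΔE² + ΔN²) = √((-333.5)² + 199.8²) = 388.8 m.

389 m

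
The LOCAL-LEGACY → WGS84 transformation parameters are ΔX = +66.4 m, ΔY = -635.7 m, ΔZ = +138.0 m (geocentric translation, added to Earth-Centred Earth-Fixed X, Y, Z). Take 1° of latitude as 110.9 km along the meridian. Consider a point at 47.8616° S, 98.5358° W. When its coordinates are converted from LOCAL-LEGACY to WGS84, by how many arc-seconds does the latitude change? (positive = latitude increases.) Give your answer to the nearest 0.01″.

sin φ = -0.741526, cos φ = 0.670924, sin λ = -0.988923, cos λ = -0.148427.
North component: ΔN = −sin φ cos λ·ΔX − sin φ sin λ·ΔY + cos φ·ΔZ = −(-0.741526)(-0.148427)(66.4) − (-0.741526)(-0.988923)(-635.7) + (0.670924)(138.0) = 551.45 m.
1° of latitude spans 110900 m, so Δφ = 551.45 / 110900 × 3600 = 17.901″.

Δφ = 17.90″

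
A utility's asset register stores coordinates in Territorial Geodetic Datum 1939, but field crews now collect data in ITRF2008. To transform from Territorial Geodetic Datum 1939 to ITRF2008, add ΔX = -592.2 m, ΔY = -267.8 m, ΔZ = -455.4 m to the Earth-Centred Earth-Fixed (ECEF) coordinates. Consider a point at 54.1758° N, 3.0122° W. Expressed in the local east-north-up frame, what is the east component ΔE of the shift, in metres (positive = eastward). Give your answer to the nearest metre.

At φ = 54.1758°, λ = -3.0122°: sin φ = 0.810817, cos φ = 0.585300, sin λ = -0.052549, cos λ = 0.998618.
ΔE = −sin λ·ΔX + cos λ·ΔY = −(-0.052549)·(-592.2) + (0.998618)·(-267.8) = -298.55 m.

ΔE = -299 m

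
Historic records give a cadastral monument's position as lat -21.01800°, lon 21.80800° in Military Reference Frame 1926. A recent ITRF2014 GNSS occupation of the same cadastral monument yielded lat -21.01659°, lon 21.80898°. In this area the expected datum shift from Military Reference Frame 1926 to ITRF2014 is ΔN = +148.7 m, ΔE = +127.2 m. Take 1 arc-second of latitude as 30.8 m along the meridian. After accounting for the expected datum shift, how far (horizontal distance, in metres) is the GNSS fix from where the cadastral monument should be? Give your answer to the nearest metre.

27 m

Observed coordinate differences: Δφ = +0.00141°, Δλ = +0.00098°.
Converting to metres (1° lat = 110880 m, cos φ = 0.933468): observed ΔN = 156.3 m, observed ΔE = 101.4 m.
Subtracting the expected shift leaves a residual of 156.3 − (148.7) = 7.6 m north and 101.4 − (127.2) = -25.8 m east.
Residual distance = √(7.6² + (-25.8)²) = 26.9 m.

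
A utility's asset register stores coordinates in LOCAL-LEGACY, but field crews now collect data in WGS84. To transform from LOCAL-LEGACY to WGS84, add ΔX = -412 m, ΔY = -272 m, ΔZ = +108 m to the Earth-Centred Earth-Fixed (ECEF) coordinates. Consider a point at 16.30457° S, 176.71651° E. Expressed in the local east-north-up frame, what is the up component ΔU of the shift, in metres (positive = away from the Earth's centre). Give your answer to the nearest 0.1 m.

ΔU = 349.5 m

At φ = -16.30457°, λ = 176.71651°: sin φ = -0.280743, cos φ = 0.959783, sin λ = 0.057276, cos λ = -0.998358.
ΔU = cos φ cos λ·ΔX + cos φ sin λ·ΔY + sin φ·ΔZ = (0.959783)(-0.998358)(-412) + (0.959783)(0.057276)(-272) + (-0.280743)(108) = 349.51 m.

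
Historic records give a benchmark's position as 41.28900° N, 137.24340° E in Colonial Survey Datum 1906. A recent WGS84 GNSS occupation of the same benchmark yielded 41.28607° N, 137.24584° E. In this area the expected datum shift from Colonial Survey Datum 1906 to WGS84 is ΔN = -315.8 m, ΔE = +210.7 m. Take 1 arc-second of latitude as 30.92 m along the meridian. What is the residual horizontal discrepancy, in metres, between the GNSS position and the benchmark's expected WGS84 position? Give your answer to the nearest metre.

Observed coordinate differences: Δφ = -0.00293°, Δλ = +0.00244°.
Converting to metres (1° lat = 111312 m, cos φ = 0.751391): observed ΔN = -326.1 m, observed ΔE = 204.1 m.
Subtracting the expected shift leaves a residual of -326.1 − (-315.8) = -10.3 m north and 204.1 − (210.7) = -6.6 m east.
Residual distance = √((-10.3)² + (-6.6)²) = 12.3 m.

12 m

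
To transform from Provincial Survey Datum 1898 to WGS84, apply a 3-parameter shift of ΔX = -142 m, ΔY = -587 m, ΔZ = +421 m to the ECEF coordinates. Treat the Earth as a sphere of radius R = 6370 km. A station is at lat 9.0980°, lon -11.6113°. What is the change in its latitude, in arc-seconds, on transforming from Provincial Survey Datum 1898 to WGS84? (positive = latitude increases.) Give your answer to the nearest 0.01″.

sin φ = 0.158124, cos φ = 0.987419, sin λ = -0.201271, cos λ = 0.979536.
North component: ΔN = −sin φ cos λ·ΔX − sin φ sin λ·ΔY + cos φ·ΔZ = −(0.158124)(0.979536)(-142) − (0.158124)(-0.201271)(-587) + (0.987419)(421) = 419.02 m.
1° of latitude spans πR/180 = 111177 m, so Δφ = 419.02 / 111177 × 3600 = 13.568″.

Δφ = 13.57″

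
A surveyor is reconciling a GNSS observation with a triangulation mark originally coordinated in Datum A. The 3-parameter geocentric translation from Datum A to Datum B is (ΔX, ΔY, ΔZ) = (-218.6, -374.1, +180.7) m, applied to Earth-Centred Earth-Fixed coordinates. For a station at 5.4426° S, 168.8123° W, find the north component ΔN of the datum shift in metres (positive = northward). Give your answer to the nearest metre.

ΔN = 207 m

At φ = -5.4426°, λ = -168.8123°: sin φ = -0.094848, cos φ = 0.995492, sin λ = -0.194024, cos λ = -0.980997.
ΔN = −sin φ cos λ·ΔX − sin φ sin λ·ΔY + cos φ·ΔZ = −(-0.094848)(-0.980997)(-218.6) − (-0.094848)(-0.194024)(-374.1) + (0.995492)(180.7) = 207.11 m.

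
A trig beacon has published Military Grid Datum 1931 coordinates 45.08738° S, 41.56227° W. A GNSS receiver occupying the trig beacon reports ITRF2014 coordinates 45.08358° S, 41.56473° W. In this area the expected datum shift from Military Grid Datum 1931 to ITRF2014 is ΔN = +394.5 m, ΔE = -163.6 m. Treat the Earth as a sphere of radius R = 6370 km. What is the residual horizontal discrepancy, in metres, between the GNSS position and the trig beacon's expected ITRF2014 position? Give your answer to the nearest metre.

Observed coordinate differences: Δφ = +0.00380°, Δλ = -0.00246°.
Converting to metres (1° lat = 111177 m, cos φ = 0.706028): observed ΔN = 422.5 m, observed ΔE = -193.1 m.
Subtracting the expected shift leaves a residual of 422.5 − (394.5) = 28.0 m north and -193.1 − (-163.6) = -29.5 m east.
Residual distance = √(28.0² + (-29.5)²) = 40.7 m.

41 m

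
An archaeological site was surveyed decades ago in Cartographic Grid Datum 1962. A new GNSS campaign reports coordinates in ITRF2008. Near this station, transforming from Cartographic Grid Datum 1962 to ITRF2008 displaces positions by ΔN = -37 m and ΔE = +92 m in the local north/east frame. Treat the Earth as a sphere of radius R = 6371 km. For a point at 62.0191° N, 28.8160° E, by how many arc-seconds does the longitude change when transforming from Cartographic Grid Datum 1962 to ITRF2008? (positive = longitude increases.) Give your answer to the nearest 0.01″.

Δλ = 6.35″

At latitude 62.0191°, cos φ = 0.469177.
One radian of longitude at latitude φ spans R cos φ, so Δλ = ΔE / (R cos φ) = 92.0 / (6371000 × 0.469177) = 3.0778e-05 rad = 6.348″.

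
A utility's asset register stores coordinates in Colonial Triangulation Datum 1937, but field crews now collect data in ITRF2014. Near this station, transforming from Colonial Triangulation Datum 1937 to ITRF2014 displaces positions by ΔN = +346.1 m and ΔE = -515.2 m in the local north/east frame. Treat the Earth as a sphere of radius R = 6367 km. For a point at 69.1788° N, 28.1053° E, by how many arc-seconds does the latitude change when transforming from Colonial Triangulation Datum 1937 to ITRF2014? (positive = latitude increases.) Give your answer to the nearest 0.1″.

Δφ = 11.2″

On a sphere of radius R, 1 rad of latitude = R, so Δφ = ΔN / R = 346.1 / 6367000 = 5.4358e-05 rad = 11.212″.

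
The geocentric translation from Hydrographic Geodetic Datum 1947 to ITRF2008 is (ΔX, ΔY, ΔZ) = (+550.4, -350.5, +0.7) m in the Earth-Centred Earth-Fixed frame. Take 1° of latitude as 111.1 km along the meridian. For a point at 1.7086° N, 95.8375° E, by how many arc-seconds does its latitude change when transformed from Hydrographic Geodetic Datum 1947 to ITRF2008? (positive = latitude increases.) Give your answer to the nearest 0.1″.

sin φ = 0.029816, cos φ = 0.999555, sin λ = 0.994814, cos λ = -0.101707.
North component: ΔN = −sin φ cos λ·ΔX − sin φ sin λ·ΔY + cos φ·ΔZ = −(0.029816)(-0.101707)(550.4) − (0.029816)(0.994814)(-350.5) + (0.999555)(0.7) = 12.77 m.
1° of latitude spans 111100 m, so Δφ = 12.77 / 111100 × 3600 = 0.414″.

Δφ = 0.4″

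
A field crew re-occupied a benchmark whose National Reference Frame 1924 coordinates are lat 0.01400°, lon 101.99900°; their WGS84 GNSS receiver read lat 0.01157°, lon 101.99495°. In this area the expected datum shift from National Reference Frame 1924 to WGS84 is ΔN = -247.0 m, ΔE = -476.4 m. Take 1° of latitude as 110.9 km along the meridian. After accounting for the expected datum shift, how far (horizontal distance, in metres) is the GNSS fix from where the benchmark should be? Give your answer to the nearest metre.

35 m

Observed coordinate differences: Δφ = -0.00243°, Δλ = -0.00405°.
Converting to metres (1° lat = 110900 m, cos φ = 1.000000): observed ΔN = -269.5 m, observed ΔE = -449.1 m.
Subtracting the expected shift leaves a residual of -269.5 − (-247.0) = -22.5 m north and -449.1 − (-476.4) = 27.3 m east.
Residual distance = √((-22.5)² + 27.3²) = 35.3 m.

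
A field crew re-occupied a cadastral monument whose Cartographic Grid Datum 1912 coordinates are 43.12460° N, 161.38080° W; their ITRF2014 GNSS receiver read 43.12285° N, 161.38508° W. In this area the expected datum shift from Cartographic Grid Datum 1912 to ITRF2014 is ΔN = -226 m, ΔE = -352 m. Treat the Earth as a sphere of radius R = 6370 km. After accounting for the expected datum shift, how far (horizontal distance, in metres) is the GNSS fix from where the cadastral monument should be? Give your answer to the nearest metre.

Observed coordinate differences: Δφ = -0.00175°, Δλ = -0.00428°.
Converting to metres (1° lat = 111177 m, cos φ = 0.729869): observed ΔN = -194.6 m, observed ΔE = -347.3 m.
Subtracting the expected shift leaves a residual of -194.6 − (-226) = 31.4 m north and -347.3 − (-352) = 4.7 m east.
Residual distance = √(31.4² + 4.7²) = 31.8 m.

32 m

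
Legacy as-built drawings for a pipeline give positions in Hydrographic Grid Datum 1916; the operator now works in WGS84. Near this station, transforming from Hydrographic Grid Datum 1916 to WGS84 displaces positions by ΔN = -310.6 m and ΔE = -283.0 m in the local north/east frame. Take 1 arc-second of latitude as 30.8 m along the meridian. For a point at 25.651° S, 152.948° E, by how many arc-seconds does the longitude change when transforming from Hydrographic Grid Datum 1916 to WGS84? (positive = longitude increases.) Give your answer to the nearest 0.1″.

Δλ = -10.2″

At latitude -25.651°, cos φ = 0.901448.
1″ of longitude at this latitude = 30.80 × cos φ = 27.7646 m, so Δλ = -283.0 / 27.7646 = -10.193″.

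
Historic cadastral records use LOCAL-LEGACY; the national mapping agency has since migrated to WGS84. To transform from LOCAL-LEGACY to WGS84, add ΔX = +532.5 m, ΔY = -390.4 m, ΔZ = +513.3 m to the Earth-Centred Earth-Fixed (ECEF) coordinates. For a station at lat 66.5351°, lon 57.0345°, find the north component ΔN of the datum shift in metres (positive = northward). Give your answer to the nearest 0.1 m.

At φ = 66.5351°, λ = 57.0345°: sin φ = 0.917304, cos φ = 0.398187, sin λ = 0.838998, cos λ = 0.544134.
ΔN = −sin φ cos λ·ΔX − sin φ sin λ·ΔY + cos φ·ΔZ = −(0.917304)(0.544134)(532.5) − (0.917304)(0.838998)(-390.4) + (0.398187)(513.3) = 239.06 m.

ΔN = 239.1 m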